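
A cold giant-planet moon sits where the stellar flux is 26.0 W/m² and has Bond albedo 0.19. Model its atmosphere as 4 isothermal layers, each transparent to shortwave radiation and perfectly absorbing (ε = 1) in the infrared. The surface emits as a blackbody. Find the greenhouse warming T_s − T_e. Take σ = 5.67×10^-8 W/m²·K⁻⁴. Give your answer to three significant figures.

The effective emission temperature is T_e = [S(1−α)/(4σ)]^¼ = 98.16 K.
T_s = (N+1)^(1/4)·T_e = 146.8 K.
So the greenhouse effect raises the surface by 146.8 − 98.16 = 48.63 K.

48.6 kelvin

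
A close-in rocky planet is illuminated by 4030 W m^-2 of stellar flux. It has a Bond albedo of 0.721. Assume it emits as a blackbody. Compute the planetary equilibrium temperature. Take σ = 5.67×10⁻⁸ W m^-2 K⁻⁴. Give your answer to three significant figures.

The planet absorbs (1−α)S over its disc πR² and re-emits over 4πR², so the mean absorbed flux is (1−0.721)·4030/4 = 281.1 W m^-2.
In equilibrium σT⁴ equals this, so T = 265.3 K.

265 K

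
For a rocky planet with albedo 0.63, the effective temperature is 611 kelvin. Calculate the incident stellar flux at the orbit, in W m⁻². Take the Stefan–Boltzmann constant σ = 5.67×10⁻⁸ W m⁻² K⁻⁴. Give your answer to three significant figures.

Invert the energy balance for S: S = 4σT⁴/(1−α).
The emitted flux is σT⁴ = 7902 W m⁻².
S = 4·7902/0.37 = 85430 W m⁻².

85400 W m⁻²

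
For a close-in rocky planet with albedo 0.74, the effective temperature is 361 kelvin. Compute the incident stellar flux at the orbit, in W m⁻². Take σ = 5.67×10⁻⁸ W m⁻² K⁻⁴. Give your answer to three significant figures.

14800 W m⁻²

From S(1−α)/4 = σT⁴: S = 4σT⁴/(1−α).
The emitted flux is σT⁴ = 963.0 W m⁻².
So S = 4×963.0/(1−0.74) = 14810 W m⁻².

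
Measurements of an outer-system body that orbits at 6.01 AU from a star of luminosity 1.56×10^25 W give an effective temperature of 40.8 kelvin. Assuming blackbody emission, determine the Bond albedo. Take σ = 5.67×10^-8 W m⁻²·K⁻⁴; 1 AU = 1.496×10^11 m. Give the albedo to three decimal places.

d = 6.01 × 1.496×10^11 m = 8.991×10^11 m.
S = L/(4πd²) = 1.536 W m⁻².
Energy balance: S(1−α)/4 = σT⁴, so 1−α = 4σT⁴/S.
σT⁴ = 0.1571 W m⁻², so 4σT⁴ = 0.6285 W m⁻².
1−α = 0.6285/1.536 = 0.4092, so α = 0.5908.

0.591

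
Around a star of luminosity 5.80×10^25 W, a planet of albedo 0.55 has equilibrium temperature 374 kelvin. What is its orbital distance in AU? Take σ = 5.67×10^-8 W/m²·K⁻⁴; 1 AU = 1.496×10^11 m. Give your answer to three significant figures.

0.145 AU

Required flux: S = 4σT⁴/(1−α) = 9861 W/m².
Then d = [L/(4πS)]^(1/2) = 2.163×10^10 m, i.e. 0.1446 AU.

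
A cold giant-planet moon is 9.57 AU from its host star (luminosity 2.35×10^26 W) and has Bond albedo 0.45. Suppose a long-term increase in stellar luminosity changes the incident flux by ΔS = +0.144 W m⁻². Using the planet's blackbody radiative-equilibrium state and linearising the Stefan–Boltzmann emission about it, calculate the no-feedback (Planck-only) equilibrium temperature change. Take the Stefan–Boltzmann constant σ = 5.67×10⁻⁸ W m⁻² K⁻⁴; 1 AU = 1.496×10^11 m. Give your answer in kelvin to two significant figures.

Orbital distance: d = 9.57 AU = 1.432×10^12 m.
S = L/(4πd²) = 9.124 W m⁻².
Reference equilibrium: T_e = [S(1−α)/(4σ)]^(1/4) = 68.58 K.
TOA radiative forcing: ΔF = (1−α)ΔS/4 = 0.55·(+0.144)/4 = 0.01980 W m⁻².
The Planck feedback parameter is 4σT_e³ = 0.07317 W m⁻²/K.
So ΔT₀ = 0.01980/0.07317 = 0.271 K.

0.27 K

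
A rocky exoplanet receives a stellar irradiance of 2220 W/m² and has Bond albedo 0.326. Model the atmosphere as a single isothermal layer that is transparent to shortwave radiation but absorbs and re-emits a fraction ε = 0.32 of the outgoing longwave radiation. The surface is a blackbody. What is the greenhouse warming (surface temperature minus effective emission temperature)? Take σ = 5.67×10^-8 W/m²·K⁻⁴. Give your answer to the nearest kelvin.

13 kelvin

The planet radiates to space at T_e = [S(1−α)/(4σ)]^(1/4) = 285.0 K.
Surface balance with a leaky layer gives σT_s⁴ = σT_e⁴·2/(2−ε), so T_s = T_e·[2/(2−0.32)]^(1/4) = 297.7 K.
Greenhouse warming: T_s − T_e = 12.70 K.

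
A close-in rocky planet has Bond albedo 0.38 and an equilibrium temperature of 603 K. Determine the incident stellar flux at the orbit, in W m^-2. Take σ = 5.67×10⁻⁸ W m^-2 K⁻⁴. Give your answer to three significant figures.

48400 W m^-2

Invert the energy balance for S: S = 4σT⁴/(1−α).
σT⁴ = 5.67×10⁻⁸·(603)⁴ = 7496 W m^-2.
So S = 4×7496/(1−0.38) = 48360 W m^-2.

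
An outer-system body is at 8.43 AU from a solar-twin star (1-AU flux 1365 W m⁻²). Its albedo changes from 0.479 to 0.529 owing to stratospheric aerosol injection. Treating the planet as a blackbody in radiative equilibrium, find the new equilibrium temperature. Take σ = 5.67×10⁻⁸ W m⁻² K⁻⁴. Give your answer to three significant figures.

By the inverse-square law, S = 1365/8.43² = 19.21 W m⁻².
T₂ = [S(1−α₂)/(4σ)]^(1/4) = [19.21·0.471/(4σ)]^(1/4) = 79.47 K.

79.5 K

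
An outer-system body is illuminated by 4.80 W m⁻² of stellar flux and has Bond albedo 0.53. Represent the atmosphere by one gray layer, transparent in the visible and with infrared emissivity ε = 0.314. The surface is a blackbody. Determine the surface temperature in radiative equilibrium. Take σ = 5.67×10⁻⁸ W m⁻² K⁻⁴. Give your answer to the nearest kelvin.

59 K

The planet radiates to space at T_e = [S(1−α)/(4σ)]^(1/4) = 56.16 K.
The surface balance (absorbed SW + ε·downward IR = σT_s⁴) with T_a⁴ = T_s⁴/2 reduces to T_s = T_e·[2/(2−ε)]^¼ = 58.61 K.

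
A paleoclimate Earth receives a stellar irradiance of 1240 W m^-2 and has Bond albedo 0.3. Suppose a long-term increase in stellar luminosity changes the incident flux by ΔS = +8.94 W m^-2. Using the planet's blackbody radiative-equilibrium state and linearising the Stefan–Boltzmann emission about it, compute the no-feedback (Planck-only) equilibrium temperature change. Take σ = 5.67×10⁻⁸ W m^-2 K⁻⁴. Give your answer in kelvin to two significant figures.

0.45 K

Unperturbed T_e = [1240·(1−0.3)/(4σ)]^¼ = 248.7 K.
Only a fraction (1−α) is absorbed and it's spread over 4πR², so ΔF = (1−α)ΔS/4 = 1.564 W m^-2.
Linearising σT⁴ gives d(σT⁴)/dT = 4σT_e³ = 3.490 W m^-2 per K.
So ΔT₀ = 1.564/3.490 = 0.448 K.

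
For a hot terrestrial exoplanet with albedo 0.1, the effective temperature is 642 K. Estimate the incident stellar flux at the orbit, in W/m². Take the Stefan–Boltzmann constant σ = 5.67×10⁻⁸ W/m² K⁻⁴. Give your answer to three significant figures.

From S(1−α)/4 = σT⁴: S = 4σT⁴/(1−α).
σT⁴ = 5.67×10⁻⁸·(642)⁴ = 9632 W/m².
So S = 4×9632/(1−0.1) = 42810 W/m².

42800 W/m²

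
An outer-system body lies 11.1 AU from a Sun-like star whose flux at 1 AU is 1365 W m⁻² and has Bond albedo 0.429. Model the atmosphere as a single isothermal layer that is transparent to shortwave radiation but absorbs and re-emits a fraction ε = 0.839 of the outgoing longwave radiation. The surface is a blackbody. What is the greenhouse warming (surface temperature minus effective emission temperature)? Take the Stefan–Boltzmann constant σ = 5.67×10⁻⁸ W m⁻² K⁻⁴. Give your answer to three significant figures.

Irradiance scales as 1/d², so S = 1365 W m⁻² × (1/11.1)² = 11.08 W m⁻².
The planet radiates to space at T_e = [S(1−α)/(4σ)]^(1/4) = 72.67 K.
The surface balance (absorbed SW + ε·downward IR = σT_s⁴) with T_a⁴ = T_s⁴/2 reduces to T_s = T_e·[2/(2−ε)]^¼ = 83.26 K.
T_s − T_e = 83.26 − 72.67 = 10.58 K.

10.6 kelvin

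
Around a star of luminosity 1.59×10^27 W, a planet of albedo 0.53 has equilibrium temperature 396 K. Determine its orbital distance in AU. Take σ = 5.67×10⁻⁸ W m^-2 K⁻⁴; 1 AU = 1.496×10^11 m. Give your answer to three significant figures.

Required flux: S = 4σT⁴/(1−α) = 11870 W m^-2.
S = L/(4πd²) → d = √(L/4πS) = √(1.59×10^27/(4π·11870)) = 1.033×10^11 m = 0.6902 AU.

0.690 AU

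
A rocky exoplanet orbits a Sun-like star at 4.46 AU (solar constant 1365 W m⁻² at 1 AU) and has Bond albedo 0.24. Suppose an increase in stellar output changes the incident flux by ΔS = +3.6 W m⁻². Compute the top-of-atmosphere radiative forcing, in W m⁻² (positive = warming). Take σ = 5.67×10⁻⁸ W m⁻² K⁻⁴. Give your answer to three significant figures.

0.684 W m⁻²

Flux at the orbit: S = 1365/(4.46)² = 68.62 W m⁻².
ΔF = Δ[S(1−α)]/4 = (1−0.24)·+3.6/4 = 0.6840 W m⁻².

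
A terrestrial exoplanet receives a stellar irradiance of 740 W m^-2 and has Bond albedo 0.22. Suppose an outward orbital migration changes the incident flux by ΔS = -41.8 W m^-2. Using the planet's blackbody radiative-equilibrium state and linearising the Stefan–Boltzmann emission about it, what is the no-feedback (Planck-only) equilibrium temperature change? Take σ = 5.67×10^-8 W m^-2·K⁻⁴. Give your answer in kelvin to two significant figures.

-3.2 K

The baseline emission temperature is T_e = 224.6 K.
ΔF = Δ[S(1−α)]/4 = (1−0.22)·-41.8/4 = -8.151 W m^-2.
The Planck feedback parameter is 4σT_e³ = 2.570 W m^-2/K.
So ΔT₀ = -8.151/2.570 = -3.17 K.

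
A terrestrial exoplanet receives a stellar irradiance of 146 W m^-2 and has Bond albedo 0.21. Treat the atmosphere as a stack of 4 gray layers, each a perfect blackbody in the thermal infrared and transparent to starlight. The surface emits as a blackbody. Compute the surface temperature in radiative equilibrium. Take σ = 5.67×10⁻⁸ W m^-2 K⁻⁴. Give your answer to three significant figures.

OLR = S(1−α)/4 = 28.84 W m^-2; the top layer radiates at T_e = 150.2 K.
Layer-by-layer balance gives σT_s⁴ = (N+1)σT_e⁴, so T_s = 5^¼·150.2 = 224.6 K.

225 kelvin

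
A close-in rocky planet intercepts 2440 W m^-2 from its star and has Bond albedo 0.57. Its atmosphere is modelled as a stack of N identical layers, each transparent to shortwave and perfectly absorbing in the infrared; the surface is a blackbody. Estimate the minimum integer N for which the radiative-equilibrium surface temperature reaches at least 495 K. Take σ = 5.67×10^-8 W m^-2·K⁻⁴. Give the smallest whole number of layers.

OLR = S(1−α)/4 = 262.3 W m^-2; the top layer radiates at T_e = 260.8 K.
Since T_s⁴ = (N+1)T_e⁴, we need N ≥ (T_s/T_e)⁴ − 1 = 11.978.
Rounding up, N = 12.

12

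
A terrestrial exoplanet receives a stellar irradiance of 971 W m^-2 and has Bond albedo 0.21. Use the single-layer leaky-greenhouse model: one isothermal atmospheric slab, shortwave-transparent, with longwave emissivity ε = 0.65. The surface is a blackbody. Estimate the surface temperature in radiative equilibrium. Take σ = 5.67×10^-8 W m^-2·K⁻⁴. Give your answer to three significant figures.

266 K

The planet radiates to space at T_e = [S(1−α)/(4σ)]^(1/4) = 241.2 K.
Surface balance with a leaky layer gives σT_s⁴ = σT_e⁴·2/(2−ε), so T_s = T_e·[2/(2−0.65)]^(1/4) = 266.1 K.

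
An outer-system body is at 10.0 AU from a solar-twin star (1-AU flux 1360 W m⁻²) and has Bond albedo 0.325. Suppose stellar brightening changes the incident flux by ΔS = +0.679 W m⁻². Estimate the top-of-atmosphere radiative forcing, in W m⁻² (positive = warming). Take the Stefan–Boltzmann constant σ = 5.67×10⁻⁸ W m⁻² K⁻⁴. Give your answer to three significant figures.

0.115 W m⁻²

Flux at the orbit: S = 1360/(10.0)² = 13.60 W m⁻².
Only a fraction (1−α) is absorbed and it's spread over 4πR², so ΔF = (1−α)ΔS/4 = 0.1146 W m⁻².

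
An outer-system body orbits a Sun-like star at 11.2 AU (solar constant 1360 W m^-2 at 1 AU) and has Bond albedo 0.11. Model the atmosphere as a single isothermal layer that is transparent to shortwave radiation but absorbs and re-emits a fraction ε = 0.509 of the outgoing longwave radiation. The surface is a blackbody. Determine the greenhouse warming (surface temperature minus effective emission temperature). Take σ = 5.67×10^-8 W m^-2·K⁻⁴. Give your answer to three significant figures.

6.15 K

Flux at the orbit: S = 1360/(11.2)² = 10.84 W m^-2.
At the top of the atmosphere, σT_e⁴ = S(1−α)/4 = 2.412 W m^-2, giving T_e = 80.76 K.
Surface balance with a leaky layer gives σT_s⁴ = σT_e⁴·2/(2−ε), so T_s = T_e·[2/(2−0.509)]^(1/4) = 86.92 K.
T_s − T_e = 86.92 − 80.76 = 6.153 K.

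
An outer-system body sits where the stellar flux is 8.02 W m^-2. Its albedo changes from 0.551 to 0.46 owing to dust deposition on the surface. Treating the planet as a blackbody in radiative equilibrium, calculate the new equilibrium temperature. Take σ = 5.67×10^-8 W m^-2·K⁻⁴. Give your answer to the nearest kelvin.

With the new albedo, S(1−α₂)/4 = 1.083 W m^-2, so T₂ = 66.10 K.

66 K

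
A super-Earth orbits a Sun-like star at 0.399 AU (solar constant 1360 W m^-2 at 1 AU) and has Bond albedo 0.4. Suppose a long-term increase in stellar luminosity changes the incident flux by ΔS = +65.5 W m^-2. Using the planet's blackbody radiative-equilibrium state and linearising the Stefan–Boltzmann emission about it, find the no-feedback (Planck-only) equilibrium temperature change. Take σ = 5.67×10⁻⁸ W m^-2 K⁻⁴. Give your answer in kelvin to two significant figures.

0.74 K

Flux at the orbit: S = 1360/(0.399)² = 8543 W m^-2.
Unperturbed T_e = [8543·(1−0.4)/(4σ)]^¼ = 387.7 K.
Only a fraction (1−α) is absorbed and it's spread over 4πR², so ΔF = (1−α)ΔS/4 = 9.825 W m^-2.
The Planck feedback parameter is 4σT_e³ = 13.22 W m^-2/K.
ΔT₀ = ΔF/λ_P = 9.825/13.22 = 0.743 K.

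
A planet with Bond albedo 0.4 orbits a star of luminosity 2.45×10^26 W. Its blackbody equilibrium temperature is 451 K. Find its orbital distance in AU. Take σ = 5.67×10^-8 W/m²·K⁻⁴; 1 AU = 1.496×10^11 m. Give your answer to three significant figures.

0.236 AU

The flux needed for this T is 4σT⁴/(1−0.4) = 15640 W/m².
From L = 4πd²S, d = √(2.45×10^26/(4π·15640)) = 3.531×10^10 m = 0.2360 AU.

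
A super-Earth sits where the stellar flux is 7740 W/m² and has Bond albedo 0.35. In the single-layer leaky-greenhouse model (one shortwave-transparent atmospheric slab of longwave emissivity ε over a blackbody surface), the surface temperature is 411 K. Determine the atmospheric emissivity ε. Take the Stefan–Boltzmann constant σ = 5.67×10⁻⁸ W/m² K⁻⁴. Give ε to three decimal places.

0.445

TOA balance gives T_e = 385.9 K.
Since (2−ε)/2 = (T_e/T_s)⁴ = 0.7774, ε = 0.4452.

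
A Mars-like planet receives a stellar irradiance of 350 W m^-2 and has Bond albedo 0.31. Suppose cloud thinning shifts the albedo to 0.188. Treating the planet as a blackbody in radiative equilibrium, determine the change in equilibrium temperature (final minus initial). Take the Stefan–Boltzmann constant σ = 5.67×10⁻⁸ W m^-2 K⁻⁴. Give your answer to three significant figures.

7.50 K

Initial: T₁ = [S(1−0.31)/(4σ)]^(1/4) = 180.6 K.
After:  T₂ = [350.0·0.812/(4σ)]^(1/4) = 188.1 K.
Change: 188.1 − 180.6 = 7.504 K.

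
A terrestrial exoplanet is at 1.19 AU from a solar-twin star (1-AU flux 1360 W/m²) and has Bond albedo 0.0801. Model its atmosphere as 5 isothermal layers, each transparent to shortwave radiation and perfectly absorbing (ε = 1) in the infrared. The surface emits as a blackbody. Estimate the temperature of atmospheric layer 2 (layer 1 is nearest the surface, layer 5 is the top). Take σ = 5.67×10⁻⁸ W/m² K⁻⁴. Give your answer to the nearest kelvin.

Irradiance scales as 1/d², so S = 1360 W/m² × (1/1.19)² = 960.4 W/m².
OLR = S(1−α)/4 = 220.9 W/m²; the top layer radiates at T_e = 249.8 K.
Each opaque layer satisfies 2T_j⁴ = T_{j−1}⁴ + T_{j+1}⁴, giving T_k⁴ = (N+1−k)T_e⁴.
T_2 = (4)^(1/4)·249.8 = 353.3 K.

353 kelvin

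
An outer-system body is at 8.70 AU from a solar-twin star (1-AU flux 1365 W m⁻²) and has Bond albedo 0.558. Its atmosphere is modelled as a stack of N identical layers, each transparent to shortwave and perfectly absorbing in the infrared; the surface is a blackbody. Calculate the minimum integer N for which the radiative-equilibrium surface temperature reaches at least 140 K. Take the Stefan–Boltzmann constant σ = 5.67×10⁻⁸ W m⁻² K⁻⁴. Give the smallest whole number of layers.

10

Irradiance scales as 1/d², so S = 1365 W m⁻² × (1/8.70)² = 18.03 W m⁻².
Top-of-atmosphere balance: σT_e⁴ = S(1−α)/4 = 1.993 W m⁻² → T_e = 77.00 K.
Need (N+1)T_e⁴ ≥ T_s⁴, i.e. N+1 ≥ (140/77.00)⁴ = 10.930.
Rounding up, N = 10.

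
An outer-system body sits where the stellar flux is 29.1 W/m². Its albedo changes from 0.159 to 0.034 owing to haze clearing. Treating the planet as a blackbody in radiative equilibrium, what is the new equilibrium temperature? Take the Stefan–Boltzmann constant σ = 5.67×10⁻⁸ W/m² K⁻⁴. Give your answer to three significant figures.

New equilibrium: T₂ = [(1−0.034)·29.10/(4σ)]^(1/4) = 105.5 K.

106 K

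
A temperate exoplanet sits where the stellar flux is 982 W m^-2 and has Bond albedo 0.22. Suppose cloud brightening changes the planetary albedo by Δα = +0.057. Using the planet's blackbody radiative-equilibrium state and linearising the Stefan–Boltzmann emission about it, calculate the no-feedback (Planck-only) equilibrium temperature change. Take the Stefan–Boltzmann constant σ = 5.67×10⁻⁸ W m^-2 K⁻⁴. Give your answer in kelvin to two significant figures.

-4.4 K

Unperturbed T_e = [982.0·(1−0.22)/(4σ)]^¼ = 241.1 K.
The change in absorbed flux is Δ[S(1−α)/4] = −SΔα/4 = -13.99 W m^-2.
Planck response: λ_P = 4σT_e³ = 4·5.67×10⁻⁸·(241.1)³ = 3.177 W m^-2/K.
Hence the no-feedback warming is ΔF/(4σT_e³) = -4.40 K.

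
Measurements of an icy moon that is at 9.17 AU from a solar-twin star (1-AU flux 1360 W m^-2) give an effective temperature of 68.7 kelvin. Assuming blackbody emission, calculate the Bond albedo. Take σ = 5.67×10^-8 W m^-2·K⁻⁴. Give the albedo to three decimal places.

By the inverse-square law, S = 1360/9.17² = 16.17 W m^-2.
Rearranging the radiative balance, α = 1 − 4σT⁴/S.
4σT⁴ = 4·5.67×10⁻⁸·(68.7)⁴ = 5.052 W m^-2.
1−α = 5.052/16.17 = 0.3124, so α = 0.6876.

0.688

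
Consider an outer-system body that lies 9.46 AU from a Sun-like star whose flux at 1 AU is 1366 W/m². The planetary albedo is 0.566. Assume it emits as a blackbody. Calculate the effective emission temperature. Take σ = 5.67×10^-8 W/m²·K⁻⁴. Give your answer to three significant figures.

73.5 K

Irradiance scales as 1/d², so S = 1366 W/m² × (1/9.46)² = 15.26 W/m².
Averaging over the sphere, the absorbed flux is S(1−α)/4 = 1.656 W/m².
Set σT⁴ = 1.656 → T = (1.656/σ)^(1/4) = 73.52 K.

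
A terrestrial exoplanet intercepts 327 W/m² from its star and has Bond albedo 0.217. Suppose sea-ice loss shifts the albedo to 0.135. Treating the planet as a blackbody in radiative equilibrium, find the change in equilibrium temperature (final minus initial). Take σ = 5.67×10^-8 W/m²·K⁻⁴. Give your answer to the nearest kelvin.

5 K

Initial: T₁ = [S(1−0.217)/(4σ)]^(1/4) = 183.3 K.
With α = 0.135, T₂ = 187.9 K.
ΔT = T₂ − T₁ = 4.621 K.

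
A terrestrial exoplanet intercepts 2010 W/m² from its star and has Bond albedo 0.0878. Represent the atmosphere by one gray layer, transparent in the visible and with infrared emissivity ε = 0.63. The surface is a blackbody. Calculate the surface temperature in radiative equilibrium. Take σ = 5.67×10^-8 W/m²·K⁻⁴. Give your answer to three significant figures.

Effective emission temperature (TOA balance): σT_e⁴ = S(1−α)/4 = 458.4 W/m² → T_e = 299.9 K.
For a single slab of emissivity ε, T_s⁴ = 2T_e⁴/(2−ε); thus T_s = 299.9·(1.46)^(1/4) = 329.6 K.

330 kelvin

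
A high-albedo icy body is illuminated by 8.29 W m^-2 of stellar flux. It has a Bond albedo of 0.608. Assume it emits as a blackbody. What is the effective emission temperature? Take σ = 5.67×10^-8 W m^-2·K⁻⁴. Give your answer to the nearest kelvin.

62 K

The planet absorbs (1−α)S over its disc πR² and re-emits over 4πR², so the mean absorbed flux is (1−0.608)·8.290/4 = 0.8124 W m^-2.
In equilibrium σT⁴ equals this, so T = 61.52 K.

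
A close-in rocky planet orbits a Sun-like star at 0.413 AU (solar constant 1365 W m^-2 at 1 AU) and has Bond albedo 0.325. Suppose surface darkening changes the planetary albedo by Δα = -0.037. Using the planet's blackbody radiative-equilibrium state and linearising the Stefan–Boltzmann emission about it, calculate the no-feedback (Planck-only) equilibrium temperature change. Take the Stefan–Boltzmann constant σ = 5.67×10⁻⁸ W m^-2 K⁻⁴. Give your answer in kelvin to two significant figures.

By the inverse-square law, S = 1365/0.413² = 8003 W m^-2.
Reference equilibrium: T_e = [S(1−α)/(4σ)]^(1/4) = 392.8 K.
ΔF = −(S/4)Δα = −(8003/4)×(-0.037) = 74.02 W m^-2.
Planck response: λ_P = 4σT_e³ = 4·5.67×10⁻⁸·(392.8)³ = 13.75 W m^-2/K.
Hence the no-feedback warming is ΔF/(4σT_e³) = 5.38 K.

5.4 kelvin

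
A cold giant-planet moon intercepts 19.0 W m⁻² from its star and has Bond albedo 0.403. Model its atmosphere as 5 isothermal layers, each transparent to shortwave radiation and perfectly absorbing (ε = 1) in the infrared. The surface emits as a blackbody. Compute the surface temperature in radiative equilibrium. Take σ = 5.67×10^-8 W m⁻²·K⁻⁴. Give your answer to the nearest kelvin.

OLR = S(1−α)/4 = 2.836 W m⁻²; the top layer radiates at T_e = 84.10 K.
For an N-layer opaque stack, T_s⁴ = (N+1)T_e⁴, hence T_s = (6)^(1/4)×84.10 K = 131.6 K.

132 K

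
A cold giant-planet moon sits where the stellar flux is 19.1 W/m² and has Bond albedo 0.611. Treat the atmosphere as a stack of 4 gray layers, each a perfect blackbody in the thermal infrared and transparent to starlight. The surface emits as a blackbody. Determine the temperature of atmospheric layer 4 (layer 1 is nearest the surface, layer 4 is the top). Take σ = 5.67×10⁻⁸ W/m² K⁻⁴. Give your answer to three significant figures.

75.7 kelvin

Top-of-atmosphere balance: σT_e⁴ = S(1−α)/4 = 1.857 W/m² → T_e = 75.65 K.
The net upward flux σT_e⁴ is constant between every pair of levels, so T_k⁴ = (N+1−k)T_e⁴.
T_4 = (1)^(1/4)·75.65 = 75.65 K.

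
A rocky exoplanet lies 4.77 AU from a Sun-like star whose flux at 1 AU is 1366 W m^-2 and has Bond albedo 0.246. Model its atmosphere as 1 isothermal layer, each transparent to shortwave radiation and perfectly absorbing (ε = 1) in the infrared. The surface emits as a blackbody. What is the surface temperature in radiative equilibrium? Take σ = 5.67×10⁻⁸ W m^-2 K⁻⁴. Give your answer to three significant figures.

By the inverse-square law, S = 1366/4.77² = 60.04 W m^-2.
Top-of-atmosphere balance: σT_e⁴ = S(1−α)/4 = 11.32 W m^-2 → T_e = 118.9 K.
Layer-by-layer balance gives σT_s⁴ = (N+1)σT_e⁴, so T_s = 2^¼·118.9 = 141.3 K.

141 kelvin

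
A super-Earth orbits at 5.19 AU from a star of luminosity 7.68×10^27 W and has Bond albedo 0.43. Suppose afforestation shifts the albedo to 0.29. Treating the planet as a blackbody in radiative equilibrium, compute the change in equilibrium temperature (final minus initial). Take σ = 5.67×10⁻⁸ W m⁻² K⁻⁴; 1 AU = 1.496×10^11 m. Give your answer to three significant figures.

d = 5.19 × 1.496×10^11 m = 7.764×10^11 m.
Flux at the orbit: S = L/(4πd²) = 7.68×10^27/(4π·(7.76×10^11)²) = 1014 W m⁻².
With α = 0.43, T₁ = 224.7 K.
After:  T₂ = [1014·0.71/(4σ)]^(1/4) = 237.4 K.
ΔT = T₂ − T₁ = 12.68 K.

12.7 kelvin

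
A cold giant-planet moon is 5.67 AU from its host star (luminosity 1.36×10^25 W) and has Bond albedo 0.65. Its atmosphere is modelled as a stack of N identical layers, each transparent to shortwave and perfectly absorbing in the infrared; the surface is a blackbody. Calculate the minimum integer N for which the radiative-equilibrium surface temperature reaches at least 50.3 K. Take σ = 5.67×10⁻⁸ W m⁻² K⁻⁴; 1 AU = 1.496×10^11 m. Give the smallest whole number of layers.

Orbital distance: d = 5.67 AU = 8.482×10^11 m.
Flux at the orbit: S = L/(4πd²) = 1.36×10^25/(4π·(8.48×10^11)²) = 1.504 W m⁻².
OLR = S(1−α)/4 = 0.1316 W m⁻²; the top layer radiates at T_e = 39.03 K.
T_s = (N+1)^(1/4)·T_e ≥ 50.3 K requires N+1 ≥ (T_s/T_e)⁴ = (50.3/39.03)⁴ = 2.758.
Rounding up, N = 2.

2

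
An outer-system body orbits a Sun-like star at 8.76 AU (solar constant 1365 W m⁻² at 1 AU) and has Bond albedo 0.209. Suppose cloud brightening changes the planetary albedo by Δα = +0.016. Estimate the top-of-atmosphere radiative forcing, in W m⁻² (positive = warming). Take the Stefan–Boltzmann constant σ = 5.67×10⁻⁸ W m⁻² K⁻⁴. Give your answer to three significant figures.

Flux at the orbit: S = 1365/(8.76)² = 17.79 W m⁻².
ΔF = −(S/4)Δα = −(17.79/4)×(+0.016) = -0.07115 W m⁻².

-0.0712 W m⁻²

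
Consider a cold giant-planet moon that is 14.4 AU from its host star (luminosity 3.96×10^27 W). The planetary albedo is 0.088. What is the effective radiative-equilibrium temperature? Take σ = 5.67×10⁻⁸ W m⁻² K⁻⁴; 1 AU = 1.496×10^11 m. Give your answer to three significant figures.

129 K

Orbital distance: d = 14.4 AU = 2.154×10^12 m.
Flux at the orbit: S = L/(4πd²) = 3.96×10^27/(4π·(2.15×10^12)²) = 67.90 W m⁻².
The planet absorbs (1−α)S over its disc πR² and re-emits over 4πR², so the mean absorbed flux is (1−0.088)·67.90/4 = 15.48 W m⁻².
Set σT⁴ = 15.48 → T = (15.48/σ)^(1/4) = 128.5 K.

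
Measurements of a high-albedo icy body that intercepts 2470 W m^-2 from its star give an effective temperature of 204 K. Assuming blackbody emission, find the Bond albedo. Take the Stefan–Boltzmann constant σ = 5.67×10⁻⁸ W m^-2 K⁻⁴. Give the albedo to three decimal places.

Energy balance: S(1−α)/4 = σT⁴, so 1−α = 4σT⁴/S.
σT⁴ = 98.20 W m^-2, so 4σT⁴ = 392.8 W m^-2.
1−α = 392.8/2470 = 0.1590, so α = 0.8410.

0.841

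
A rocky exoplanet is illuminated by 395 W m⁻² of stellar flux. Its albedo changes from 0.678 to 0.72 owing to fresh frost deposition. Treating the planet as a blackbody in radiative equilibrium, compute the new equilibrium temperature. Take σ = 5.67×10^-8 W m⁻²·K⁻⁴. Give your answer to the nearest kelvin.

With the new albedo, S(1−α₂)/4 = 27.65 W m⁻², so T₂ = 148.6 K.

149 kelvin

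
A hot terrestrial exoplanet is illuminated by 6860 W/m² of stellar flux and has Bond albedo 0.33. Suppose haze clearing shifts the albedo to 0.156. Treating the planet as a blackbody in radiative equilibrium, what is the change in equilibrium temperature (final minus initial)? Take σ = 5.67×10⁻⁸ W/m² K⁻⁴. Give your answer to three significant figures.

Initial: T₁ = [S(1−0.33)/(4σ)]^(1/4) = 377.3 K.
After:  T₂ = [6860·0.844/(4σ)]^(1/4) = 399.7 K.
Change: 399.7 − 377.3 = 22.42 K.

22.4 kelvin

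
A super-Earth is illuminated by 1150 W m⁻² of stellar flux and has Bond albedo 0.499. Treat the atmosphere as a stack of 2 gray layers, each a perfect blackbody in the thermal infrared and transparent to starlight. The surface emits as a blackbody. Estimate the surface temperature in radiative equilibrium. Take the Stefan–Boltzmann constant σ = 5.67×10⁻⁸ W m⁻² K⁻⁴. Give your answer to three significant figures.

Top-of-atmosphere balance: σT_e⁴ = S(1−α)/4 = 144.0 W m⁻² → T_e = 224.5 K.
With N = 2 opaque layers, T_s = (N+1)^(1/4)·T_e = 3^(1/4)·224.5 = 295.5 K.

295 K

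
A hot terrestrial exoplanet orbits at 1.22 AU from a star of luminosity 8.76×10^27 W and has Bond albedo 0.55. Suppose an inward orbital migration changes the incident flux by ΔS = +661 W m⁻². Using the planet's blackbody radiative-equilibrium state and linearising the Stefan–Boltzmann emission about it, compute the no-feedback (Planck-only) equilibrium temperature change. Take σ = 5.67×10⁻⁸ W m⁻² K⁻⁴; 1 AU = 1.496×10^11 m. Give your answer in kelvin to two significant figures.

3.6 kelvin

Orbital distance: d = 1.22 AU = 1.825×10^11 m.
Spreading L over a sphere of radius d: S = 8.76×10^27/(4π·1.83×10^11²) = 20930 W m⁻².
Reference equilibrium: T_e = [S(1−α)/(4σ)]^(1/4) = 451.4 K.
Only a fraction (1−α) is absorbed and it's spread over 4πR², so ΔF = (1−α)ΔS/4 = 74.36 W m⁻².
Planck response: λ_P = 4σT_e³ = 4·5.67×10⁻⁸·(451.4)³ = 20.86 W m⁻²/K.
ΔT₀ = ΔF/λ_P = 74.36/20.86 = 3.56 K.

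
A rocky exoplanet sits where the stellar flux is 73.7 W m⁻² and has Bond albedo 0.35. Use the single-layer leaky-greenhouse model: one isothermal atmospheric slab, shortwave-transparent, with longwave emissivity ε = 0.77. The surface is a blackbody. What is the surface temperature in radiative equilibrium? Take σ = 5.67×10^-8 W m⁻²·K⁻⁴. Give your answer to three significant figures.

136 K

Effective emission temperature (TOA balance): σT_e⁴ = S(1−α)/4 = 11.98 W m⁻² → T_e = 120.6 K.
Surface balance with a leaky layer gives σT_s⁴ = σT_e⁴·2/(2−ε), so T_s = T_e·[2/(2−0.77)]^(1/4) = 136.1 K.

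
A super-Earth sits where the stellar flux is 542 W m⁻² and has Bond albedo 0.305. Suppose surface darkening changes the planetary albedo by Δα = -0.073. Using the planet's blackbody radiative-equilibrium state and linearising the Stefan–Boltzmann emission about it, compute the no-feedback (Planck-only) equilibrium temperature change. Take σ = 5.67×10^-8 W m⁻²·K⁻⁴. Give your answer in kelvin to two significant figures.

5.3 kelvin

The baseline emission temperature is T_e = 201.9 K.
The change in absorbed flux is Δ[S(1−α)/4] = −SΔα/4 = 9.891 W m⁻².
The Planck feedback parameter is 4σT_e³ = 1.866 W m⁻²/K.
So ΔT₀ = 9.891/1.866 = 5.30 K.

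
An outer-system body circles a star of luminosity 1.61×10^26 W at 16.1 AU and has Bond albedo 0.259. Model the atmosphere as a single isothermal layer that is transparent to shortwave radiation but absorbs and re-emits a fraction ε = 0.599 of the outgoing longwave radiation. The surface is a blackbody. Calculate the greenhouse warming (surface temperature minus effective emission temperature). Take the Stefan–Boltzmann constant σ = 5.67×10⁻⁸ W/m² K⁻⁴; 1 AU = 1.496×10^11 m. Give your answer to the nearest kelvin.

5 K

Orbital distance: d = 16.1 AU = 2.409×10^12 m.
S = L/(4πd²) = 2.209 W/m².
At the top of the atmosphere, σT_e⁴ = S(1−α)/4 = 0.4091 W/m², giving T_e = 51.83 K.
Surface balance with a leaky layer gives σT_s⁴ = σT_e⁴·2/(2−ε), so T_s = T_e·[2/(2−0.599)]^(1/4) = 56.65 K.
Greenhouse warming: T_s − T_e = 4.824 K.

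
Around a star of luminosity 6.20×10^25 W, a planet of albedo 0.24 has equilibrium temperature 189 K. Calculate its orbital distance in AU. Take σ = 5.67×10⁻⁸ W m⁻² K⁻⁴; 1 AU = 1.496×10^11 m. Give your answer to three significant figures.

Energy balance gives S = 4σT⁴/(1−α) = 380.8 W m⁻².
From L = 4πd²S, d = √(6.20×10^25/(4π·380.8)) = 1.138×10^11 m = 0.7609 AU.

0.761 AU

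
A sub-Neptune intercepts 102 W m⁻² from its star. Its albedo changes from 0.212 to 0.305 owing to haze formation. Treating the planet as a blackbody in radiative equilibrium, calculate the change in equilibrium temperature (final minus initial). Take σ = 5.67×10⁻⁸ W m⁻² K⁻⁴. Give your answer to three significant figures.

With α = 0.212, T₁ = 137.2 K.
After:  T₂ = [102.0·0.695/(4σ)]^(1/4) = 133.0 K.
Change: 133.0 − 137.2 = -4.241 K.

-4.24 kelvin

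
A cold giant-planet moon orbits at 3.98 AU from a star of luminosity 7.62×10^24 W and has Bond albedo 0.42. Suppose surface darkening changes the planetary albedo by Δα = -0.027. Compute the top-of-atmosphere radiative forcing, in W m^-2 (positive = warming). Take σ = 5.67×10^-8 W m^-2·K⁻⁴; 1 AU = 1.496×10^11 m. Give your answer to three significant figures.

d = 3.98 × 1.496×10^11 m = 5.954×10^11 m.
Flux at the orbit: S = L/(4πd²) = 7.62×10^24/(4π·(5.95×10^11)²) = 1.710 W m^-2.
ΔF = −(S/4)Δα = −(1.710/4)×(-0.027) = 0.01155 W m^-2.

0.0115 W m^-2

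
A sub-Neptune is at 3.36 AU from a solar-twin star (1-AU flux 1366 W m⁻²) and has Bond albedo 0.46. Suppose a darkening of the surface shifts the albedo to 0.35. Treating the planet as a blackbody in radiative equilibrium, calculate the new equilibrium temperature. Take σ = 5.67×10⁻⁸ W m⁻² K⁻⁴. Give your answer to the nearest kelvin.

Irradiance scales as 1/d², so S = 1366 W m⁻² × (1/3.36)² = 121.0 W m⁻².
With the new albedo, S(1−α₂)/4 = 19.66 W m⁻², so T₂ = 136.5 K.

136 kelvin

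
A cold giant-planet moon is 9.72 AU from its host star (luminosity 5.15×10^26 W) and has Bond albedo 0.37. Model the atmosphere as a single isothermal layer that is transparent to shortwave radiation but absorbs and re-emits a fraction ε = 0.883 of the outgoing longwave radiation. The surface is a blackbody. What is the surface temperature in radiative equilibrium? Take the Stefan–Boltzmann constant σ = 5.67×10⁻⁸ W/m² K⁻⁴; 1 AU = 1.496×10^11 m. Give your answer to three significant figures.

Orbital distance: d = 9.72 AU = 1.454×10^12 m.
Spreading L over a sphere of radius d: S = 5.15×10^26/(4π·1.45×10^12²) = 19.38 W/m².
Effective emission temperature (TOA balance): σT_e⁴ = S(1−α)/4 = 3.053 W/m² → T_e = 85.66 K.
The surface balance (absorbed SW + ε·downward IR = σT_s⁴) with T_a⁴ = T_s⁴/2 reduces to T_s = T_e·[2/(2−ε)]^¼ = 99.09 K.

99.1 K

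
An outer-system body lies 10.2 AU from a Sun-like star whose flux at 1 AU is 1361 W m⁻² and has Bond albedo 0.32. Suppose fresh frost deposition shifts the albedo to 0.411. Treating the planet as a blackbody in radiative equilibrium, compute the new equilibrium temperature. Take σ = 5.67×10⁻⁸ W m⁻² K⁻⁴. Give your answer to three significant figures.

76.3 kelvin

Flux at the orbit: S = 1361/(10.2)² = 13.08 W m⁻².
T₂ = [S(1−α₂)/(4σ)]^(1/4) = [13.08·0.589/(4σ)]^(1/4) = 76.35 K.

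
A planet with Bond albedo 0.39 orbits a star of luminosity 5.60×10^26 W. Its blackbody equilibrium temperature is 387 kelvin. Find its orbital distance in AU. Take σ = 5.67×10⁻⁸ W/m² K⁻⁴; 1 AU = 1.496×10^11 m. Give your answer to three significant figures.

Energy balance gives S = 4σT⁴/(1−α) = 8340 W/m².
Then d = [L/(4πS)]^(1/2) = 7.310×10^10 m, i.e. 0.4886 AU.

0.489 AU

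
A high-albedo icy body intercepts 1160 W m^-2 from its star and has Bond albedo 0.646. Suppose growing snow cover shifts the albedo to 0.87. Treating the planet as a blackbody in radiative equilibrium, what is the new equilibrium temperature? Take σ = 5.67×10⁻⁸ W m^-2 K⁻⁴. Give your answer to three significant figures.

New equilibrium: T₂ = [(1−0.87)·1160/(4σ)]^(1/4) = 160.6 K.

161 K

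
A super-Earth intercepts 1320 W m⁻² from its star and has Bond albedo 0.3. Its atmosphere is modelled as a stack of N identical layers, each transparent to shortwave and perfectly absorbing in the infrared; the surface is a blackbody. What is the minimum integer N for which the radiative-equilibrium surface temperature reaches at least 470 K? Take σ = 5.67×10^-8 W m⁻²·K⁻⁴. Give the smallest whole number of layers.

11

The effective emission temperature is T_e = [S(1−α)/(4σ)]^¼ = 252.6 K.
Since T_s⁴ = (N+1)T_e⁴, we need N ≥ (T_s/T_e)⁴ − 1 = 10.977.
So N ≥ 10.977; the smallest integer is N = 11.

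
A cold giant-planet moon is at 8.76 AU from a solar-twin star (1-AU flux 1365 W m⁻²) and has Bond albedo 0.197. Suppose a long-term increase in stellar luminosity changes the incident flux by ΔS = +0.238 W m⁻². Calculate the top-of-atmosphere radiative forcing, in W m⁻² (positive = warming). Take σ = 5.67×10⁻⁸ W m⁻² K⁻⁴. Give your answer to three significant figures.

By the inverse-square law, S = 1365/8.76² = 17.79 W m⁻².
Only a fraction (1−α) is absorbed and it's spread over 4πR², so ΔF = (1−α)ΔS/4 = 0.04778 W m⁻².

0.0478 W m⁻²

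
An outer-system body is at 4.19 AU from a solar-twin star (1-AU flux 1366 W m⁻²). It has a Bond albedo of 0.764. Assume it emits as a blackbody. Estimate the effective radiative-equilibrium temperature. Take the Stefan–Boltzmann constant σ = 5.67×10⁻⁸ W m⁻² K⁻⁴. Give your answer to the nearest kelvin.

By the inverse-square law, S = 1366/4.19² = 77.81 W m⁻².
Averaging over the sphere, the absorbed flux is S(1−α)/4 = 4.591 W m⁻².
In equilibrium σT⁴ equals this, so T = 94.86 K.

95 K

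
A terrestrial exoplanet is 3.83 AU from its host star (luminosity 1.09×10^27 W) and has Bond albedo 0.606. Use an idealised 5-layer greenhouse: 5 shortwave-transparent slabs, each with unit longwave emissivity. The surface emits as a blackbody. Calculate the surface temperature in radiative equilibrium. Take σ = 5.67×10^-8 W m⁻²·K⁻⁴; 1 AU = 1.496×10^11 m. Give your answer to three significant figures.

Orbital distance: d = 3.83 AU = 5.730×10^11 m.
Spreading L over a sphere of radius d: S = 1.09×10^27/(4π·5.73×10^11²) = 264.2 W m⁻².
OLR = S(1−α)/4 = 26.03 W m⁻²; the top layer radiates at T_e = 146.4 K.
For an N-layer opaque stack, T_s⁴ = (N+1)T_e⁴, hence T_s = (6)^(1/4)×146.4 K = 229.1 K.

229 K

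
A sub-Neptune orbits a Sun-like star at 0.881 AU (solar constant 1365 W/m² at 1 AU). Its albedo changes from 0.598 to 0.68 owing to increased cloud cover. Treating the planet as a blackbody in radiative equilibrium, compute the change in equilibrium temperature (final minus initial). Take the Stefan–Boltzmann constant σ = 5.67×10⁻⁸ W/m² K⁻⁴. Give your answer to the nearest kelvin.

-13 K

Flux at the orbit: S = 1365/(0.881)² = 1759 W/m².
Before: T₁ = [1759·0.402/(4σ)]^(1/4) = 236.3 K.
Final:   T₂ = [S(1−0.68)/(4σ)]^(1/4) = 223.2 K.
ΔT = T₂ − T₁ = -13.10 K.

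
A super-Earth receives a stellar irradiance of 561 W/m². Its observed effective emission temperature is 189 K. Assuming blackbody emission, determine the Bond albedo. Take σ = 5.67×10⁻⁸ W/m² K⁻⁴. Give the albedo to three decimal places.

Energy balance: S(1−α)/4 = σT⁴, so 1−α = 4σT⁴/S.
4σT⁴ = 4·5.67×10⁻⁸·(189)⁴ = 289.4 W/m².
Hence α = 1 − 289.4/561.0 = 0.4841.

0.484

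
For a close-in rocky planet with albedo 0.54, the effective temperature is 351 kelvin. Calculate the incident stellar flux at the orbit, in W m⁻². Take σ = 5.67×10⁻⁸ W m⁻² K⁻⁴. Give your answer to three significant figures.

7480 W m⁻²

Invert the energy balance for S: S = 4σT⁴/(1−α).
The emitted flux is σT⁴ = 860.6 W m⁻².
So S = 4×860.6/(1−0.54) = 7484 W m⁻².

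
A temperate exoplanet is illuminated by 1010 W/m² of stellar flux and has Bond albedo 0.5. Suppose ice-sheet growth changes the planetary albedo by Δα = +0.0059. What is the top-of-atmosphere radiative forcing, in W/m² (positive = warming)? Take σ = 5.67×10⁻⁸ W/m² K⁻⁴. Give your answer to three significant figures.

TOA radiative forcing: ΔF = −S·Δα/4 = −1010·(+0.0059)/4 = -1.490 W/m².

-1.49 W/m²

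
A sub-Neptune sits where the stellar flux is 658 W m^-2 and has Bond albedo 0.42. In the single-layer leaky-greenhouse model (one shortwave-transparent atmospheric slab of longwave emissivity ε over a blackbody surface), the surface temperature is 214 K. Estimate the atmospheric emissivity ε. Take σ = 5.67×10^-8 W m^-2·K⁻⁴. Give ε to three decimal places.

Effective temperature: T_e = [S(1−α)/(4σ)]^(1/4) = 202.5 K.
T_s⁴ = T_e⁴·2/(2−ε) → ε = 2 − 2(T_e/T_s)⁴ = 2 − 2·(202.5/214)⁴ = 0.3953.

0.395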